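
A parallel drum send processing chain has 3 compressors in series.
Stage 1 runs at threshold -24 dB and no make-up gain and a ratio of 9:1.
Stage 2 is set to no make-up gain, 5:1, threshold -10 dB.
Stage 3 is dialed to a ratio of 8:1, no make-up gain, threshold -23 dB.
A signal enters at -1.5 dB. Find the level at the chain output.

-22.8125 dB

Stage 1: 22.5 dB above -24 dB, reduced 9:1 to 2.5 dB above → -21.5 dB.
Stage 2: below threshold (-21.5 ≤ -10); passes unchanged; output -21.5 dB.
Stage 3: overshoot 1.5 dB → 1.5/8 = 0.1875 dB → -22.8125 dB.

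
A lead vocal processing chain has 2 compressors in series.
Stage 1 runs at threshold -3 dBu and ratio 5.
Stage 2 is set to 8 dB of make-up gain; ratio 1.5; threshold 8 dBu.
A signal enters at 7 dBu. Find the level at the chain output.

7 dBu

Stage 1: 7 dBu is 10 dB over -3 dBu; at 5:1 that becomes 2 dB over, giving -1 dBu.
Stage 2: -1 dBu ≤ 8 dBu, so stage 2 doesn't engage; make-up brings it to 7 dBu.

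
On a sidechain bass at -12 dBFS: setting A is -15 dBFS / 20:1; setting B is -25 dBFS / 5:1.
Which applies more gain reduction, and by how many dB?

B, by 7.55 dB

A: overshoot 3 dB → output overshoot 0.15 dB → GR 2.85 dB.
B: overshoot 13 dB → output overshoot 2.6 dB → GR 10.4 dB.
B applies 7.55 dB more gain reduction.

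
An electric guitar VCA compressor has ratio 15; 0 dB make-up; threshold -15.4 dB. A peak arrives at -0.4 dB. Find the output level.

Overshoot: -0.4 − (-15.4) = 15 dB.
At 15:1 the overshoot is divided by 15, leaving 1 dB above threshold.
Output = -15.4 + 1 = -14.4 dB.

-14.4 dB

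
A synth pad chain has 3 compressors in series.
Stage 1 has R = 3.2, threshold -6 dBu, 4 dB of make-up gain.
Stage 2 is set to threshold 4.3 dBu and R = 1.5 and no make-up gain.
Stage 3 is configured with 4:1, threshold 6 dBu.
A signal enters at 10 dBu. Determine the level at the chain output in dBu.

3 dBu

Stage 1: overshoot 16 dB → 16/3.2 = 5 dB → -1 dBu; +4 dB make-up → 3 dBu.
Stage 2: 3 dBu is at or below the 4.3 dBu threshold — no compression; output 3 dBu.
Stage 3: below threshold (3 ≤ 6); passes unchanged; output 3 dBu.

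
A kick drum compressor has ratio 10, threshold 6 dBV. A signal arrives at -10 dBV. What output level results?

-10 dBV

-10 dBV is 16 dB below the 6 dBV threshold, so no gain reduction is applied.
Output = input = -10 dBV.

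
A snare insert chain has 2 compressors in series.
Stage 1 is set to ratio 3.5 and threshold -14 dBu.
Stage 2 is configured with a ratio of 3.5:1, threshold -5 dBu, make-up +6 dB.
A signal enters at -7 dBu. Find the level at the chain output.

-6 dBu

Stage 1: 7 dB above -14 dBu, reduced 3.5:1 to 2 dB above → -12 dBu.
Stage 2: -12 dBu ≤ -5 dBu, so stage 2 doesn't engage; make-up brings it to -6 dBu.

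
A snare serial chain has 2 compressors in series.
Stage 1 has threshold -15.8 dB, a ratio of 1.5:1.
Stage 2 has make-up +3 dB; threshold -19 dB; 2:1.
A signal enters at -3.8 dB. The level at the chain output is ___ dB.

-10.4 dB

Stage 1: -3.8 dB is 12 dB over -15.8 dB; at 1.5:1 that becomes 8 dB over, giving -7.8 dB.
Stage 2: 11.2 dB above -19 dB, reduced 2:1 to 5.6 dB above → -13.4 dB; +3 dB make-up → -10.4 dB.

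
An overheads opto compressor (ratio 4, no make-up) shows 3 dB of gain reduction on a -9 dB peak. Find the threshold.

-13 dB

Gain reduction = -9 − (-12) = 3 dB; output overshoot = GR / (R − 1) = 3 / 3 = 1 dB.
Threshold = output − output overshoot = -12 − 1 = -13 dB.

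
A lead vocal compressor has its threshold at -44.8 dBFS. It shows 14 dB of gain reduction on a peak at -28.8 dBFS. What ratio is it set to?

Input overshoot = -28.8 − (-44.8) = 16 dB.
Output overshoot = 16 − 14 = 2 dB.
Ratio = input overshoot / output overshoot = 16 / 2 = 8.

8:1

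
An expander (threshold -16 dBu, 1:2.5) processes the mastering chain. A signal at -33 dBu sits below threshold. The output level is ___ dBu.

-58.5 dBu

Below threshold, a 1:2.5 expander applies gain = (2.5−1)×(T − x) of attenuation.
(2.5−1) × 17 = 25.5 dB, so output = -33 − 25.5 = -58.5 dBu.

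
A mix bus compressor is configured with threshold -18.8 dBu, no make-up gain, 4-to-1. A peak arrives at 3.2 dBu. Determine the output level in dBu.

3.2 dBu sits 22 dB over threshold.
At 4:1 the overshoot is divided by 4, leaving 5.5 dB above threshold.
That puts the output at -13.3 dBu.

-13.3 dBu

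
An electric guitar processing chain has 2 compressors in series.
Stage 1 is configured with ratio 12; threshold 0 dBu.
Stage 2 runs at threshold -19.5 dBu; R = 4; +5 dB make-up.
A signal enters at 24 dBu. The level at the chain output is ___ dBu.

Stage 1: 24 dBu is 24 dB over 0 dBu; at 12:1 that becomes 2 dB over, giving 2 dBu.
Stage 2: overshoot 21.5 dB → 21.5/4 = 5.375 dB → -14.125 dBu; +5 dB make-up → -9.125 dBu.

-9.125 dBu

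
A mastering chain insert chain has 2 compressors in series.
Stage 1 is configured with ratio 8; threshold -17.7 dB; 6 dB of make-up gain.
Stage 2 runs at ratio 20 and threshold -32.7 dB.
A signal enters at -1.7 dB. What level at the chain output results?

Stage 1: -1.7 dB is 16 dB over -17.7 dB; at 8:1 that becomes 2 dB over, giving -15.7 dB; +6 dB make-up → -9.7 dB.
Stage 2: overshoot 23 dB → 23/20 = 1.15 dB → -31.55 dB.

-31.55 dB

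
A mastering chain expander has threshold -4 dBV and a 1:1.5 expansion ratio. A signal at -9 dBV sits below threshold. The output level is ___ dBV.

-11.5 dBV

Below threshold, a 1:1.5 expander applies gain = (1.5−1)×(T − x) of attenuation.
(1.5−1) × 5 = 2.5 dB, so output = -9 − 2.5 = -11.5 dBV.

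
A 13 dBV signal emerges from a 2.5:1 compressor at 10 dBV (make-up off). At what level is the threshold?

8 dBV

Let T be the threshold. Output overshoot = (input overshoot)/R, so 10 − T = (13 − T)/2.5.
2.5·(10 − T) = 13 − T → 1.5·T = 25 − 13 = 12.
T = 12/1.5 = 8 dBV.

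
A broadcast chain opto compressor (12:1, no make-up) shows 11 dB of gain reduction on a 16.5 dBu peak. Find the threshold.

Gain reduction = 16.5 − 5.5 = 11 dB; output overshoot = GR / (R − 1) = 11 / 11 = 1 dB.
Threshold = output − output overshoot = 5.5 − 1 = 4.5 dBu.

4.5 dBu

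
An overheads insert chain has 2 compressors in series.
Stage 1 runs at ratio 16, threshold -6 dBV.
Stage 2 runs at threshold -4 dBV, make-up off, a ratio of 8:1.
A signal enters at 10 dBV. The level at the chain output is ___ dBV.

-5 dBV

Stage 1: overshoot 16 dB → 16/16 = 1 dB → -5 dBV.
Stage 2: below threshold (-5 ≤ -4); passes unchanged; output -5 dBV.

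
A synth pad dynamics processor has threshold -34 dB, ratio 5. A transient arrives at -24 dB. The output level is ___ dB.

-32 dB

-24 dB sits 10 dB over threshold.
5:1 compression reduces that to 10/5 = 2 dB over.
Output = -34 + 2 = -32 dB.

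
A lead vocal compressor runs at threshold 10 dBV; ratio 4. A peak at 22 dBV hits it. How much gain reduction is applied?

Overshoot = 22 − 10 = 12 dB.
At 4:1, output sits 12/4 = 3 dB above threshold.
So the signal is attenuated by 12 − 3 = 9 dB.

9 dB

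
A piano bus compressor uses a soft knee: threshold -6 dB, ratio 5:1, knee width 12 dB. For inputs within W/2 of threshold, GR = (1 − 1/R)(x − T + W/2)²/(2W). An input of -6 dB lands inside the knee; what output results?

-7.2 dB

x − T + W/2 = -6 − (-6) + 6 = 6.
GR = (1 − 1/5) × 6² / 24 = 0.8 × 36 / 24 = 1.2 dB.
Output = -6 − 1.2 = -7.2 dB.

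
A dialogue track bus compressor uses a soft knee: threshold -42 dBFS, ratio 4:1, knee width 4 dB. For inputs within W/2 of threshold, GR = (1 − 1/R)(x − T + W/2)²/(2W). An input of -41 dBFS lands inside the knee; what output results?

-41.84375 dBFS

x − T + W/2 = -41 − (-42) + 2 = 3.
GR = (1 − 1/4) × 3² / 8 = 0.75 × 9 / 8 = 0.84375 dB.
Output = -41 − 0.84375 = -41.84375 dBFS.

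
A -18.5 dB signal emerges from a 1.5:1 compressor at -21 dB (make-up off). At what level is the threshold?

Let T be the threshold. Output overshoot = (input overshoot)/R, so -21 − T = (-18.5 − T)/1.5.
1.5·(-21 − T) = -18.5 − T → 0.5·T = -31.5 − (-18.5) = -13.
T = -13/0.5 = -26 dB.

-26 dB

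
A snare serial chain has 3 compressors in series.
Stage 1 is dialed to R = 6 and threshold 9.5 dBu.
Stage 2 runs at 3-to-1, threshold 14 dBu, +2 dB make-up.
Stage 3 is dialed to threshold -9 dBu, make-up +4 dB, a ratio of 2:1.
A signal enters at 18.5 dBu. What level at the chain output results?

Stage 1: 9 dB above 9.5 dBu, reduced 6:1 to 1.5 dB above → 11 dBu.
Stage 2: 11 dBu ≤ 14 dBu, so stage 2 doesn't engage; make-up brings it to 13 dBu.
Stage 3: 22 dB above -9 dBu, reduced 2:1 to 11 dB above → 2 dBu; +4 dB make-up → 6 dBu.

6 dBu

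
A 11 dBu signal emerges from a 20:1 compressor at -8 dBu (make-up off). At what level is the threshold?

-9 dBu

Let T be the threshold. Output overshoot = (input overshoot)/R, so -8 − T = (11 − T)/20.
20·(-8 − T) = 11 − T → 19·T = -160 − 11 = -171.
T = -171/19 = -9 dBu.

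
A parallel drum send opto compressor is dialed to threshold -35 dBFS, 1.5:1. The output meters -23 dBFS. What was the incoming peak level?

That's 12 dB above the -35 dBFS threshold.
Undo the ratio: input overshoot = 12 × 1.5 = 18 dB, giving input = -17 dBFS.

-17 dBFS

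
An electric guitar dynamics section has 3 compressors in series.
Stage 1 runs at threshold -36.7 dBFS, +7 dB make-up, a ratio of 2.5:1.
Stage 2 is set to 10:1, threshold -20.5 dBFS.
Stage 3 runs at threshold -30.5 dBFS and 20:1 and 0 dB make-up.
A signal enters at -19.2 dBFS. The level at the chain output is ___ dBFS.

Stage 1: overshoot 17.5 dB → 17.5/2.5 = 7 dB → -29.7 dBFS; +7 dB make-up → -22.7 dBFS.
Stage 2: -22.7 dBFS is at or below the -20.5 dBFS threshold — no compression; output -22.7 dBFS.
Stage 3: overshoot 7.8 dB → 7.8/20 = 0.39 dB → -30.11 dBFS.

-30.11 dBFS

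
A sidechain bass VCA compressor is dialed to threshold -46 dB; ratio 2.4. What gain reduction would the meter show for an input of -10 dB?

-10 dB exceeds the threshold by 36 dB.
After 2.4:1 compression the overshoot becomes 36/2.4 = 15 dB.
So the signal is attenuated by 36 − 15 = 21 dB.

21 dB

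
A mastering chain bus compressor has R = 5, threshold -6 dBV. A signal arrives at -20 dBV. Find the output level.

-20 dBV is 14 dB below the -6 dBV threshold, so no gain reduction is applied.
Output = input = -20 dBV.

-20 dBV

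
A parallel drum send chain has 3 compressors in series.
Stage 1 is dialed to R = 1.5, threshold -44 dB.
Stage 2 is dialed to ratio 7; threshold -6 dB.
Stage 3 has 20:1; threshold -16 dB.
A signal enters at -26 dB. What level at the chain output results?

Stage 1: -26 dB is 18 dB over -44 dB; at 1.5:1 that becomes 12 dB over, giving -32 dB.
Stage 2: below threshold (-32 ≤ -6); passes unchanged; output -32 dB.
Stage 3: -32 dB ≤ -16 dB, so stage 3 doesn't engage; output -32 dB.

-32 dB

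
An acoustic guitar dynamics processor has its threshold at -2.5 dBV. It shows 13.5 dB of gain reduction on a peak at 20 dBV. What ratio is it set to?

Input overshoot = 20 − (-2.5) = 22.5 dB.
Output overshoot = 22.5 − 13.5 = 9 dB.
Ratio = input overshoot / output overshoot = 22.5 / 9 = 2.5.

2.5:1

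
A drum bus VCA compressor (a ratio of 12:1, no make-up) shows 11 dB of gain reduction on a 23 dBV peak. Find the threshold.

11 dBV

Gain reduction = 23 − 12 = 11 dB; output overshoot = GR / (R − 1) = 11 / 11 = 1 dB.
Threshold = output − output overshoot = 12 − 1 = 11 dBV.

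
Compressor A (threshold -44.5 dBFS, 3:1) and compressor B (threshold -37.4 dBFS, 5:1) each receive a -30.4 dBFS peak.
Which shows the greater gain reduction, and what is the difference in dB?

A, by 3.8 dB

A: overshoot 14.1 dB → output overshoot 4.7 dB → GR 9.4 dB.
B: overshoot 7 dB → output overshoot 1.4 dB → GR 5.6 dB.
Difference: 3.8 dB in favour of A.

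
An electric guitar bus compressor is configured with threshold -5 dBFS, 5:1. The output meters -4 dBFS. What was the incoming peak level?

Post-compression overshoot = -4 − (-5) = 1 dB.
Input overshoot = R × output overshoot = 5 dB → input = -5 + 5 = 0 dBFS.

0 dBFS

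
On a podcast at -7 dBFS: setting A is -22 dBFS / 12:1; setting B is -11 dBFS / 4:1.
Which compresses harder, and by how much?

A: 15 dB over, compressed to 1.25 dB over, so 13.75 dB of GR.
B: 4 dB over, compressed to 1 dB over, so 3 dB of GR.
A applies 10.75 dB more gain reduction.

A, by 10.75 dB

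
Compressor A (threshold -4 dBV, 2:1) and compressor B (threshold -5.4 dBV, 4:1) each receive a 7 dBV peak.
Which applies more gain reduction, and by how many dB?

B, by 3.8 dB

A: GR = 11 − 11/2 = 5.5 dB.
B: GR = 12.4 − 12.4/4 = 9.3 dB.
Difference: 3.8 dB in favour of B.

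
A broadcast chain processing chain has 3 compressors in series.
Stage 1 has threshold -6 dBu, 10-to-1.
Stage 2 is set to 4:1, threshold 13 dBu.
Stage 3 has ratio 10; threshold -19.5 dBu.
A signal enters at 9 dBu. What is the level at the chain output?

-18 dBu

Stage 1: overshoot 15 dB → 15/10 = 1.5 dB → -4.5 dBu.
Stage 2: -4.5 dBu ≤ 13 dBu, so stage 2 doesn't engage; output -4.5 dBu.
Stage 3: 15 dB above -19.5 dBu, reduced 10:1 to 1.5 dB above → -18 dBu.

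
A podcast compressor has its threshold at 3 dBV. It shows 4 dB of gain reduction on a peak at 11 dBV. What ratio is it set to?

Input overshoot = 11 − 3 = 8 dB.
Output overshoot = 8 − 4 = 4 dB.
Ratio = input overshoot / output overshoot = 8 / 4 = 2.

2:1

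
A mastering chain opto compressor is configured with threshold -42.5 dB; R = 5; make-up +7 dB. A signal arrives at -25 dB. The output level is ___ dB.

Overshoot: -25 − (-42.5) = 17.5 dB.
5:1 compression reduces that to 17.5/5 = 3.5 dB over.
So the level is -42.5 + 3.5 = -39 dB; make-up adds 7 dB, giving -32 dB.

-32 dB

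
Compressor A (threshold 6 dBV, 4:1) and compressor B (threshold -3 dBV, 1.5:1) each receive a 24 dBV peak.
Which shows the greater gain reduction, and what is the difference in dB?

A, by 4.5 dB

A: GR = 18 − 18/4 = 13.5 dB.
B: GR = 27 − 27/1.5 = 9 dB.
A applies 4.5 dB more gain reduction.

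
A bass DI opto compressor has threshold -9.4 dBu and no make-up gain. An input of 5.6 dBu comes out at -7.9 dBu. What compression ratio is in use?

10:1

Input overshoot = 5.6 − (-9.4) = 15 dB; output overshoot = -7.9 − (-9.4) = 1.5 dB.
Ratio = 15 / 1.5 = 10.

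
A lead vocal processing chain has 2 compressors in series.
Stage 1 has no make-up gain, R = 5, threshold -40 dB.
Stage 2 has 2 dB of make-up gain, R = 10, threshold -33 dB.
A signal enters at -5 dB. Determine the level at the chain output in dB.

Stage 1: overshoot 35 dB → 35/5 = 7 dB → -33 dB.
Stage 2: below threshold (-33 ≤ -33); passes unchanged; make-up brings it to -31 dB.

-31 dB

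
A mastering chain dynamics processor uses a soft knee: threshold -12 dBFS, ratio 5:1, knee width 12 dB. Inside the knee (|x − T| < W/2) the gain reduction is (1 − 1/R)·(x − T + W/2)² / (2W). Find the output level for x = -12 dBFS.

x − T + W/2 = -12 − (-12) + 6 = 6.
GR = (1 − 1/5) × 6² / 24 = 0.8 × 36 / 24 = 1.2 dB.
Output = -12 − 1.2 = -13.2 dBFS.

-13.2 dBFS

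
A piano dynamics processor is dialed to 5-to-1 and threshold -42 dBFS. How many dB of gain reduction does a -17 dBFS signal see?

The signal is 25 dB above threshold.
At 5:1, output sits 25/5 = 5 dB above threshold.
So the signal is attenuated by 25 − 5 = 20 dB.

20 dB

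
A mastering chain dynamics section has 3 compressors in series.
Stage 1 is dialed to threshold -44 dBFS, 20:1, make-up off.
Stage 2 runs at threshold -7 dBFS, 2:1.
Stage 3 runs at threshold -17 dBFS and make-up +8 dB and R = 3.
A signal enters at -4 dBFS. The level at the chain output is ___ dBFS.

-34 dBFS

Stage 1: overshoot 40 dB → 40/20 = 2 dB → -42 dBFS.
Stage 2: -42 dBFS is at or below the -7 dBFS threshold — no compression; output -42 dBFS.
Stage 3: -42 dBFS is at or below the -17 dBFS threshold — no compression; make-up brings it to -34 dBFS.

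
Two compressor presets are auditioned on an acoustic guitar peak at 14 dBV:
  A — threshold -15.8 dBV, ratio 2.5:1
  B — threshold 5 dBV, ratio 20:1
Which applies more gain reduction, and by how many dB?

A, by 9.33 dB

A: overshoot 29.8 dB → output overshoot 11.92 dB → GR 17.88 dB.
B: overshoot 9 dB → output overshoot 0.45 dB → GR 8.55 dB.
Difference: 9.33 dB in favour of A.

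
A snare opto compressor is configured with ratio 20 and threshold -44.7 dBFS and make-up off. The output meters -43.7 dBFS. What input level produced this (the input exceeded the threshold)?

That's 1 dB above the -44.7 dBFS threshold.
Before 20:1 compression the overshoot was 1 × 20 = 20 dB, so input = -44.7 + 20 = -24.7 dBFS.

-24.7 dBFS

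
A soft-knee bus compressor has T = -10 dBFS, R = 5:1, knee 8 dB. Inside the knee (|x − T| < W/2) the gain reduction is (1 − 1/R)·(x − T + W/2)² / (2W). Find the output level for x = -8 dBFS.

x − T + W/2 = -8 − (-10) + 4 = 6.
GR = (1 − 1/5) × 6² / 16 = 0.8 × 36 / 16 = 1.8 dB.
Output = -8 − 1.8 = -9.8 dBFS.

-9.8 dBFS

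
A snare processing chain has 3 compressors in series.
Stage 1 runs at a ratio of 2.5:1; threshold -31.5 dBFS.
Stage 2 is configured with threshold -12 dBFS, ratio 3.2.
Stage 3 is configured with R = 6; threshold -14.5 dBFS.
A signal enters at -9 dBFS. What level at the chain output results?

Stage 1: 22.5 dB above -31.5 dBFS, reduced 2.5:1 to 9 dB above → -22.5 dBFS.
Stage 2: -22.5 dBFS ≤ -12 dBFS, so stage 2 doesn't engage; output -22.5 dBFS.
Stage 3: below threshold (-22.5 ≤ -14.5); passes unchanged; output -22.5 dBFS.

-22.5 dBFS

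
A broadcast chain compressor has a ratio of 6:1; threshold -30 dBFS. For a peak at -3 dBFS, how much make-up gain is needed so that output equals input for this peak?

22.5 dB

Without make-up, output = threshold + overshoot/6 = -30 + 4.5 = -25.5 dBFS.
Gap to target: 22.5 dB.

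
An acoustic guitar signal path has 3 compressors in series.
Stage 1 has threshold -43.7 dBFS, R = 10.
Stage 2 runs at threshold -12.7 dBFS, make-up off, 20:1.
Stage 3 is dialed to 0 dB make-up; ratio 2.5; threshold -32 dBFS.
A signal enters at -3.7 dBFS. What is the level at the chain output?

-39.7 dBFS

Stage 1: -3.7 dBFS is 40 dB over -43.7 dBFS; at 10:1 that becomes 4 dB over, giving -39.7 dBFS.
Stage 2: below threshold (-39.7 ≤ -12.7); passes unchanged; output -39.7 dBFS.
Stage 3: below threshold (-39.7 ≤ -32); passes unchanged; output -39.7 dBFS.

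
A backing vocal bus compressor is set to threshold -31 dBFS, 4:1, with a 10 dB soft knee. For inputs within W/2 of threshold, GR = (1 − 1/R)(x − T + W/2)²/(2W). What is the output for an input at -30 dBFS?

x − T + W/2 = -30 − (-31) + 5 = 6.
GR = (1 − 1/4) × 6² / 20 = 0.75 × 36 / 20 = 1.35 dB.
Output = -30 − 1.35 = -31.35 dBFS.

-31.35 dBFS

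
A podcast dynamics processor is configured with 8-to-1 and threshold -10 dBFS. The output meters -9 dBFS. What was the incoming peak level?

-2 dBFS

Post-compression overshoot = -9 − (-10) = 1 dB.
Undo the ratio: input overshoot = 1 × 8 = 8 dB, giving input = -2 dBFS.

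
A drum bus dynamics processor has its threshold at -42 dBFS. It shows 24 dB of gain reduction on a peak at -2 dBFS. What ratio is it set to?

2.5:1

Input overshoot = -2 − (-42) = 40 dB.
Output overshoot = 40 − 24 = 16 dB.
Ratio = input overshoot / output overshoot = 40 / 16 = 2.5.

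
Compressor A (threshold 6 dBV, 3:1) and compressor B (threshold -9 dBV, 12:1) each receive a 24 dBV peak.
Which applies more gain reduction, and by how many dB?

A: 18 dB over, compressed to 6 dB over, so 12 dB of GR.
B: 33 dB over, compressed to 2.75 dB over, so 30.25 dB of GR.
Difference: 18.25 dB in favour of B.

B, by 18.25 dB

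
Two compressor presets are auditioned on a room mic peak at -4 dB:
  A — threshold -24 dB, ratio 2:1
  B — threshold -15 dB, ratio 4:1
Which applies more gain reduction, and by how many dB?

A: 20 dB over, compressed to 10 dB over, so 10 dB of GR.
B: 11 dB over, compressed to 2.75 dB over, so 8.25 dB of GR.
A reduces 1.75 dB more.

A, by 1.75 dB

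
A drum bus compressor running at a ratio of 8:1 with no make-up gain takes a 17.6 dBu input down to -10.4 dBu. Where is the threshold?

Input is 32 dB above T (since output overshoot × R = input overshoot: (-10.4 − T)·8 = 17.6 − T gives T = -14.4 dBu).
Check: -14.4 + (17.6 − (-14.4))/8 = -14.4 + 4 = -10.4 dBu. ✓

-14.4 dBu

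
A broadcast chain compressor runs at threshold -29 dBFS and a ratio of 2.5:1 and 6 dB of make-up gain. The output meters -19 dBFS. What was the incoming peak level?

-19 dBFS

Before make-up, the level was -19 − 6 = -25 dBFS.
The compressed level sits -25 − (-29) = 4 dB over threshold.
Undo the ratio: input overshoot = 4 × 2.5 = 10 dB, giving input = -19 dBFS.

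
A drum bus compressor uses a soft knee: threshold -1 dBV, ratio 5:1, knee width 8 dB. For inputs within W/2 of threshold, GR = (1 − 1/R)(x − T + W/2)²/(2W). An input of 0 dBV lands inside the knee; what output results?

x − T + W/2 = 0 − (-1) + 4 = 5.
GR = (1 − 1/5) × 5² / 16 = 0.8 × 25 / 16 = 1.25 dB.
Output = 0 − 1.25 = -1.25 dBV.

-1.25 dBV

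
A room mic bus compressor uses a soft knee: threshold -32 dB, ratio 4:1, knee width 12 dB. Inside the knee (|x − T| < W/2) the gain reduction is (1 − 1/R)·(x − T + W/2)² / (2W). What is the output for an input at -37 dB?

x − T + W/2 = -37 − (-32) + 6 = 1.
GR = (1 − 1/4) × 1² / 24 = 0.75 × 1 / 24 = 0.03125 dB.
Output = -37 − 0.03125 = -37.03125 dB.

-37.03125 dB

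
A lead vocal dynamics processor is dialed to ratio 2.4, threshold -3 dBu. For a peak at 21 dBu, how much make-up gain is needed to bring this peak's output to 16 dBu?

Overshoot 24 dB → 24/2.4 = 10 dB after compression, so the compressed level is -3 + 10 = 7 dBu.
Make-up = target − compressed = 16 − 7 = 9 dB.

9 dB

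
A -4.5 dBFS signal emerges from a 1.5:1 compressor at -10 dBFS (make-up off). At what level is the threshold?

-21 dBFS

Gain reduction = -4.5 − (-10) = 5.5 dB; output overshoot = GR / (R − 1) = 5.5 / 0.5 = 11 dB.
Threshold = output − output overshoot = -10 − 11 = -21 dBFS.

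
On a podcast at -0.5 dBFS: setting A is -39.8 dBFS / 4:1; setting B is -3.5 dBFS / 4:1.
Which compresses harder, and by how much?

A: overshoot 39.3 dB → output overshoot 9.825 dB → GR 29.475 dB.
B: overshoot 3 dB → output overshoot 0.75 dB → GR 2.25 dB.
A reduces 27.225 dB more.

A, by 27.225 dB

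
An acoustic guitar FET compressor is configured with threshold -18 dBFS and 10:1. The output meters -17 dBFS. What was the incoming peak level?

That's 1 dB above the -18 dBFS threshold.
Before 10:1 compression the overshoot was 1 × 10 = 10 dB, so input = -18 + 10 = -8 dBFS.

-8 dBFS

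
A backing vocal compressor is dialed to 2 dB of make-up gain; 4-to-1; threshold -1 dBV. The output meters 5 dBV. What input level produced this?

Remove make-up: 5 − 2 = 3 dBV.
The compressed level sits 3 − (-1) = 4 dB over threshold.
Before 4:1 compression the overshoot was 4 × 4 = 16 dB, so input = -1 + 16 = 15 dBV.

15 dBV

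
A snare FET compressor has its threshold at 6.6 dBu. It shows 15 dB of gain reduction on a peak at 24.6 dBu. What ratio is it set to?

Input overshoot = 24.6 − 6.6 = 18 dB.
Output overshoot = 18 − 15 = 3 dB.
Ratio = input overshoot / output overshoot = 18 / 3 = 6.

6:1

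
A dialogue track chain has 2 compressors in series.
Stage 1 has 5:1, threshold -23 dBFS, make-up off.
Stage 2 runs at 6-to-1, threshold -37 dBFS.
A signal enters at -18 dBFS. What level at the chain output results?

Stage 1: -18 dBFS is 5 dB over -23 dBFS; at 5:1 that becomes 1 dB over, giving -22 dBFS.
Stage 2: 15 dB above -37 dBFS, reduced 6:1 to 2.5 dB above → -34.5 dBFS.

-34.5 dBFS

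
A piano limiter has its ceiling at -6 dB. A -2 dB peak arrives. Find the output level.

A brickwall limiter is an ∞:1 compressor: any input above the ceiling is clamped to -6 dB.

-6 dB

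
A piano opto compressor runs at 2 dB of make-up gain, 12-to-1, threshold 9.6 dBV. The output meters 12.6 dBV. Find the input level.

Stripping the +2 dB make-up gives 10.6 dBV at the gain stage.
That's 1 dB above the 9.6 dBV threshold.
Before 12:1 compression the overshoot was 1 × 12 = 12 dB, so input = 9.6 + 12 = 21.6 dBV.

21.6 dBV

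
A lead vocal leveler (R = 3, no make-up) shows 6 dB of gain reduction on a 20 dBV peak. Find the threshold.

Let T be the threshold. Output overshoot = (input overshoot)/R, so 14 − T = (20 − T)/3.
3·(14 − T) = 20 − T → 2·T = 42 − 20 = 22.
T = 22/2 = 11 dBV.

11 dBV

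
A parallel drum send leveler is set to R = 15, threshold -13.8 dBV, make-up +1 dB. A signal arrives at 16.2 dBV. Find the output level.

-10.8 dBV

The input is 30 dB above the -13.8 dBV threshold.
15:1 compression reduces that to 30/15 = 2 dB over.
That puts the output at -11.8 dBV; make-up adds 1 dB, giving -10.8 dBV.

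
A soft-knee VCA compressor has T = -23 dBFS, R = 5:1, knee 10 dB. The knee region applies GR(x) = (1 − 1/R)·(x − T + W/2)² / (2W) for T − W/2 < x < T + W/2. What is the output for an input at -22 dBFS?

x − T + W/2 = -22 − (-23) + 5 = 6.
GR = (1 − 1/5) × 6² / 20 = 0.8 × 36 / 20 = 1.44 dB.
Output = -22 − 1.44 = -23.44 dBFS.

-23.44 dBFS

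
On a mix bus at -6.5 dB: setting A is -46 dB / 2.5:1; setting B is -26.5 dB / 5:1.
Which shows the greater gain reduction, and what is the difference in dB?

A, by 7.7 dB

A: 39.5 dB over, compressed to 15.8 dB over, so 23.7 dB of GR.
B: 20 dB over, compressed to 4 dB over, so 16 dB of GR.
A applies 7.7 dB more gain reduction.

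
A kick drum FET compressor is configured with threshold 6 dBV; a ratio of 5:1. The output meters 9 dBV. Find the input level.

Post-compression overshoot = 9 − 6 = 3 dB.
Undo the ratio: input overshoot = 3 × 5 = 15 dB, giving input = 21 dBV.

21 dBV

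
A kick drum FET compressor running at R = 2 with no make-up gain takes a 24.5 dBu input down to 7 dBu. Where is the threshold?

Let T be the threshold. Output overshoot = (input overshoot)/R, so 7 − T = (24.5 − T)/2.
2·(7 − T) = 24.5 − T → 1·T = 14 − 24.5 = -10.5.
T = -10.5/1 = -10.5 dBu.

-10.5 dBu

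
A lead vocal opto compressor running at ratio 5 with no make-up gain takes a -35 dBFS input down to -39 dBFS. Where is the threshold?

-40 dBFS

Gain reduction = -35 − (-39) = 4 dB; output overshoot = GR / (R − 1) = 4 / 4 = 1 dB.
Threshold = output − output overshoot = -39 − 1 = -40 dBFS.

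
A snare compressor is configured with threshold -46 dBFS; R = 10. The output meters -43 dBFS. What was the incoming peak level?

That's 3 dB above the -46 dBFS threshold.
Before 10:1 compression the overshoot was 3 × 10 = 30 dB, so input = -46 + 30 = -16 dBFS.

-16 dBFS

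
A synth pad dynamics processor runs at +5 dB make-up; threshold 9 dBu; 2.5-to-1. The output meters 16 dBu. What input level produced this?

14 dBu

Before make-up, the level was 16 − 5 = 11 dBu.
That's 2 dB above the 9 dBu threshold.
Input overshoot = R × output overshoot = 5 dB → input = 9 + 5 = 14 dBu.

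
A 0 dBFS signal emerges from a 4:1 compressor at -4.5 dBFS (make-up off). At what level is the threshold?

Input is 6 dB above T (since output overshoot × R = input overshoot: (-4.5 − T)·4 = 0 − T gives T = -6 dBFS).
Check: -6 + (0 − (-6))/4 = -6 + 1.5 = -4.5 dBFS. ✓

-6 dBFS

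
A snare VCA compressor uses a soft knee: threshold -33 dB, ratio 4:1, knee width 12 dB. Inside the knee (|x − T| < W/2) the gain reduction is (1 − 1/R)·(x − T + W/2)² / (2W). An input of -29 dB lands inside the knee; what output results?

-32.125 dB

x − T + W/2 = -29 − (-33) + 6 = 10.
GR = (1 − 1/4) × 10² / 24 = 0.75 × 100 / 24 = 3.125 dB.
Output = -29 − 3.125 = -32.125 dB.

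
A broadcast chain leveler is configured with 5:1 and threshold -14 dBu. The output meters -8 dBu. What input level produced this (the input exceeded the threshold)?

16 dBu

Post-compression overshoot = -8 − (-14) = 6 dB.
Input overshoot = R × output overshoot = 30 dB → input = -14 + 30 = 16 dBu.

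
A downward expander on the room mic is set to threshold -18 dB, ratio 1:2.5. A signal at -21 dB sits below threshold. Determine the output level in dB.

-25.5 dB

Undershoot = (-18) − (-21) = 3 dB.
At 1:2.5, that expands to 7.5 dB under threshold.
Output = -18 − 7.5 = -25.5 dB.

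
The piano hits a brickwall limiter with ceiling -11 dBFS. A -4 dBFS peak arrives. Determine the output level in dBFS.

-11 dBFS

The limiter clamps the peak to its -11 dBFS ceiling.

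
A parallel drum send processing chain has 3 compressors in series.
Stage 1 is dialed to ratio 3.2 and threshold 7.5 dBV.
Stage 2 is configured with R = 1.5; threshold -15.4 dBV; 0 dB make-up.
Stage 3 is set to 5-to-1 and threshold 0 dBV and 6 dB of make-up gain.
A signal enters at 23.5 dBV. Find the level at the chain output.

Stage 1: 16 dB above 7.5 dBV, reduced 3.2:1 to 5 dB above → 12.5 dBV.
Stage 2: 12.5 dBV is 27.9 dB over -15.4 dBV; at 1.5:1 that becomes 18.6 dB over, giving 3.2 dBV.
Stage 3: overshoot 3.2 dB → 3.2/5 = 0.64 dB → 0.64 dBV; +6 dB make-up → 6.64 dBV.

6.64 dBV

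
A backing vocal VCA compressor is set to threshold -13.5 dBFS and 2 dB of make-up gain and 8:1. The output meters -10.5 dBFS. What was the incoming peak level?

Remove make-up: -10.5 − 2 = -12.5 dBFS.
That's 1 dB above the -13.5 dBFS threshold.
Input overshoot = R × output overshoot = 8 dB → input = -13.5 + 8 = -5.5 dBFS.

-5.5 dBFS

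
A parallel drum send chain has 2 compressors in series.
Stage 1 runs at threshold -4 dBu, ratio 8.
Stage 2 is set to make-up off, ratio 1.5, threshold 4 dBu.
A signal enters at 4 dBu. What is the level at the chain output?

-3 dBu

Stage 1: 8 dB above -4 dBu, reduced 8:1 to 1 dB above → -3 dBu.
Stage 2: -3 dBu ≤ 4 dBu, so stage 2 doesn't engage; output -3 dBu.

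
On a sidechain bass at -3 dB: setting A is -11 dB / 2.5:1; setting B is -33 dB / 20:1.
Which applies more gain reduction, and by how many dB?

B, by 23.7 dB

A: GR = 8 − 8/2.5 = 4.8 dB.
B: GR = 30 − 30/20 = 28.5 dB.
B applies 23.7 dB more gain reduction.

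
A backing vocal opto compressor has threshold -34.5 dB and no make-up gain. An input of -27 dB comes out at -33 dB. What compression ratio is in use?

5:1

Input overshoot = -27 − (-34.5) = 7.5 dB; output overshoot = -33 − (-34.5) = 1.5 dB.
Ratio = 7.5 / 1.5 = 5.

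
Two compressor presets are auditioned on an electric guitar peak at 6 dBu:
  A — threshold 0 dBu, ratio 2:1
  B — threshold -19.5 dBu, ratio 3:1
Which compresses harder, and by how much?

B, by 14 dB

A: 6 dB over, compressed to 3 dB over, so 3 dB of GR.
B: 25.5 dB over, compressed to 8.5 dB over, so 17 dB of GR.
B applies 14 dB more gain reduction.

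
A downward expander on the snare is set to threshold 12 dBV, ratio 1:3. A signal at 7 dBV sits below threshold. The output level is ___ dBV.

Undershoot = 12 − 7 = 5 dB.
At 1:3, that expands to 15 dB under threshold.
Output = 12 − 15 = -3 dBV.

-3 dBV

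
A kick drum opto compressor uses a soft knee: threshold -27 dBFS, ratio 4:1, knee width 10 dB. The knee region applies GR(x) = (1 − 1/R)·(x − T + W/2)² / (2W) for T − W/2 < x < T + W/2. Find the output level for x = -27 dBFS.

-27.9375 dBFS

x − T + W/2 = -27 − (-27) + 5 = 5.
GR = (1 − 1/4) × 5² / 20 = 0.75 × 25 / 20 = 0.9375 dB.
Output = -27 − 0.9375 = -27.9375 dBFS.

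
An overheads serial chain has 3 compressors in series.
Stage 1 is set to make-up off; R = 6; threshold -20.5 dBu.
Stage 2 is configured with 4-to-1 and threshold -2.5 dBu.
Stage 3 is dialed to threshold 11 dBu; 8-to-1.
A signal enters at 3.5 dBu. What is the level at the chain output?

-16.5 dBu

Stage 1: 3.5 dBu is 24 dB over -20.5 dBu; at 6:1 that becomes 4 dB over, giving -16.5 dBu.
Stage 2: -16.5 dBu ≤ -2.5 dBu, so stage 2 doesn't engage; output -16.5 dBu.
Stage 3: -16.5 dBu is at or below the 11 dBu threshold — no compression; output -16.5 dBu.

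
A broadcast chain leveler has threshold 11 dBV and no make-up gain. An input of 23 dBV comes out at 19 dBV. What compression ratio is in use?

Input overshoot = 23 − 11 = 12 dB; output overshoot = 19 − 11 = 8 dB.
Ratio = 12 / 8 = 1.5.

1.5:1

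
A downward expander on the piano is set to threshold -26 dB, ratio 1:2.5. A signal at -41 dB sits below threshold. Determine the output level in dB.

-63.5 dB

Below threshold, a 1:2.5 expander applies gain = (2.5−1)×(T − x) of attenuation.
(2.5−1) × 15 = 22.5 dB, so output = -41 − 22.5 = -63.5 dB.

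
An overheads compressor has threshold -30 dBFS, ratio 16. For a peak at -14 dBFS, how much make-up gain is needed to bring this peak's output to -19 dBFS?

The peak compresses to -30 + 16/16 = -29 dBFS.
To reach -19 dBFS requires -19 − (-29) = 10 dB of make-up.

10 dB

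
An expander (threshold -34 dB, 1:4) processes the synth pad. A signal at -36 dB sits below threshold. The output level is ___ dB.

-42 dB

Below threshold, a 1:4 expander applies gain = (4−1)×(T − x) of attenuation.
(4−1) × 2 = 6 dB, so output = -36 − 6 = -42 dB.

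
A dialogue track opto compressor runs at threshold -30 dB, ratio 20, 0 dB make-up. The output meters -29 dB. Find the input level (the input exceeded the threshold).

The compressed level sits -29 − (-30) = 1 dB over threshold.
Before 20:1 compression the overshoot was 1 × 20 = 20 dB, so input = -30 + 20 = -10 dB.

-10 dB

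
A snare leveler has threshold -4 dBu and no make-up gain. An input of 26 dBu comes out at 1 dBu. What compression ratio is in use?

6:1

Input overshoot = 26 − (-4) = 30 dB; output overshoot = 1 − (-4) = 5 dB.
Ratio = 30 / 5 = 6.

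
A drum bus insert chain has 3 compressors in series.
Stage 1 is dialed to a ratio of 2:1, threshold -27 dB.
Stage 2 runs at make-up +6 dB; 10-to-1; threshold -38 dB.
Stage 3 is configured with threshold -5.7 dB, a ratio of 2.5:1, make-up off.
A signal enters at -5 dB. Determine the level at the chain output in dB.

Stage 1: 22 dB above -27 dB, reduced 2:1 to 11 dB above → -16 dB.
Stage 2: overshoot 22 dB → 22/10 = 2.2 dB → -35.8 dB; +6 dB make-up → -29.8 dB.
Stage 3: below threshold (-29.8 ≤ -5.7); passes unchanged; output -29.8 dB.

-29.8 dB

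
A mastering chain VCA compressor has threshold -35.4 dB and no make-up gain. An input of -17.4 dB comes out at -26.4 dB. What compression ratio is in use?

2:1

Input overshoot = -17.4 − (-35.4) = 18 dB; output overshoot = -26.4 − (-35.4) = 9 dB.
Ratio = 18 / 9 = 2.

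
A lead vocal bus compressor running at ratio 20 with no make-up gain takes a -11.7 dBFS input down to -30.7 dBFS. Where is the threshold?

Gain reduction = -11.7 − (-30.7) = 19 dB; output overshoot = GR / (R − 1) = 19 / 19 = 1 dB.
Threshold = output − output overshoot = -30.7 − 1 = -31.7 dBFS.

-31.7 dBFS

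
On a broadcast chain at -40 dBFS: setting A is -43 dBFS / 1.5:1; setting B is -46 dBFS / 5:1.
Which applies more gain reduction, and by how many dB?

A: GR = 3 − 3/1.5 = 1 dB.
B: GR = 6 − 6/5 = 4.8 dB.
Difference: 3.8 dB in favour of B.

B, by 3.8 dB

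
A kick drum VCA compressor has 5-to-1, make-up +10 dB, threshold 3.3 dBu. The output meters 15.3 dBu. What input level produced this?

Before make-up, the level was 15.3 − 10 = 5.3 dBu.
That's 2 dB above the 3.3 dBu threshold.
Input overshoot = R × output overshoot = 10 dB → input = 3.3 + 10 = 13.3 dBu.

13.3 dBu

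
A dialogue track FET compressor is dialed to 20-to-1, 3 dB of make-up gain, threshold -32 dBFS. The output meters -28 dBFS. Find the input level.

Before make-up, the level was -28 − 3 = -31 dBFS.
The compressed level sits -31 − (-32) = 1 dB over threshold.
Undo the ratio: input overshoot = 1 × 20 = 20 dB, giving input = -12 dBFS.

-12 dBFS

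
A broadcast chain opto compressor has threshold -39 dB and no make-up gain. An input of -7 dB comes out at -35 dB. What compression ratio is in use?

8:1

Input overshoot = -7 − (-39) = 32 dB; output overshoot = -35 − (-39) = 4 dB.
Ratio = 32 / 4 = 8.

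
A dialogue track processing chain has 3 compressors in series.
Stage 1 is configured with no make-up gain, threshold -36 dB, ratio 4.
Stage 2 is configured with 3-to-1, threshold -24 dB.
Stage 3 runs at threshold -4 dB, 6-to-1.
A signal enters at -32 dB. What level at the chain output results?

-35 dB

Stage 1: overshoot 4 dB → 4/4 = 1 dB → -35 dB.
Stage 2: -35 dB is at or below the -24 dB threshold — no compression; output -35 dB.
Stage 3: -35 dB ≤ -4 dB, so stage 3 doesn't engage; output -35 dB.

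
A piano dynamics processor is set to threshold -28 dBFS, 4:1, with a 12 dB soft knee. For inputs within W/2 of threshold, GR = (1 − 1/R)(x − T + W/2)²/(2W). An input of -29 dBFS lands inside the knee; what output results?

x − T + W/2 = -29 − (-28) + 6 = 5.
GR = (1 − 1/4) × 5² / 24 = 0.75 × 25 / 24 = 0.78125 dB.
Output = -29 − 0.78125 = -29.78125 dBFS.

-29.78125 dBFS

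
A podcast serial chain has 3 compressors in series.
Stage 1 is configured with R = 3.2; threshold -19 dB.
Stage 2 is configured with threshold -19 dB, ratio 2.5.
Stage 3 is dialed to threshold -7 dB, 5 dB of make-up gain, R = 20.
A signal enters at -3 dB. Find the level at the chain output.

-12 dB

Stage 1: -3 dB is 16 dB over -19 dB; at 3.2:1 that becomes 5 dB over, giving -14 dB.
Stage 2: 5 dB above -19 dB, reduced 2.5:1 to 2 dB above → -17 dB.
Stage 3: -17 dB is at or below the -7 dB threshold — no compression; make-up brings it to -12 dB.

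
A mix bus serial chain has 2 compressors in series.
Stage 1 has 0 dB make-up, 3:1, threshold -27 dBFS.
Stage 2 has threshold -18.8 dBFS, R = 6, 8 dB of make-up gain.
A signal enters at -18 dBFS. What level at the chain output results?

Stage 1: overshoot 9 dB → 9/3 = 3 dB → -24 dBFS.
Stage 2: -24 dBFS ≤ -18.8 dBFS, so stage 2 doesn't engage; make-up brings it to -16 dBFS.

-16 dBFS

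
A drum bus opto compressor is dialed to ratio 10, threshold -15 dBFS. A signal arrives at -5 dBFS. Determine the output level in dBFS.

-14 dBFS

Overshoot: -5 − (-15) = 10 dB.
10:1 compression reduces that to 10/10 = 1 dB over.
So the level is -15 + 1 = -14 dBFS.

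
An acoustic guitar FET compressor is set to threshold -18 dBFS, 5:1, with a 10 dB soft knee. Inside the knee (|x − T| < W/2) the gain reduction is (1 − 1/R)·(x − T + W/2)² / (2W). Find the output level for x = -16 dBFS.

-17.96 dBFS

x − T + W/2 = -16 − (-18) + 5 = 7.
GR = (1 − 1/5) × 7² / 20 = 0.8 × 49 / 20 = 1.96 dB.
Output = -16 − 1.96 = -17.96 dBFS.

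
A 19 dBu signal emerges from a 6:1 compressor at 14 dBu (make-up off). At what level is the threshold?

13 dBu

Input is 6 dB above T (since output overshoot × R = input overshoot: (14 − T)·6 = 19 − T gives T = 13 dBu).
Check: 13 + (19 − 13)/6 = 13 + 1 = 14 dBu. ✓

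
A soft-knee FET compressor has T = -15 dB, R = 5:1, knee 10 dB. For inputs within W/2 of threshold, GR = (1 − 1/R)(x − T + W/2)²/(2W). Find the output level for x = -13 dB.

-14.96 dB

x − T + W/2 = -13 − (-15) + 5 = 7.
GR = (1 − 1/5) × 7² / 20 = 0.8 × 49 / 20 = 1.96 dB.
Output = -13 − 1.96 = -14.96 dB.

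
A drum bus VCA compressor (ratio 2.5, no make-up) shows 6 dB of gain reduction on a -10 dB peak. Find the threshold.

Gain reduction = -10 − (-16) = 6 dB; output overshoot = GR / (R − 1) = 6 / 1.5 = 4 dB.
Threshold = output − output overshoot = -16 − 4 = -20 dB.

-20 dB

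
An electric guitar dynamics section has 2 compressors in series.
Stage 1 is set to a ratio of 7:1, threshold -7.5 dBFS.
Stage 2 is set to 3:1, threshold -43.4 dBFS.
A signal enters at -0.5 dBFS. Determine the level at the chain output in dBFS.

-31.1 dBFS

Stage 1: overshoot 7 dB → 7/7 = 1 dB → -6.5 dBFS.
Stage 2: overshoot 36.9 dB → 36.9/3 = 12.3 dB → -31.1 dBFS.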